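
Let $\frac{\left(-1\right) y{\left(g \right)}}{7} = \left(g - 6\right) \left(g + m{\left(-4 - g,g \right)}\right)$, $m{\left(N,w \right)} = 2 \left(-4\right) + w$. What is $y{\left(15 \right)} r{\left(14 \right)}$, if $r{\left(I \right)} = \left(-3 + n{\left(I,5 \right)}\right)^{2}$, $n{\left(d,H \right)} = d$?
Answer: $-167706$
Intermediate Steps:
$m{\left(N,w \right)} = -8 + w$
$r{\left(I \right)} = \left(-3 + I\right)^{2}$
$y{\left(g \right)} = - 7 \left(-8 + 2 g\right) \left(-6 + g\right)$ ($y{\left(g \right)} = - 7 \left(g - 6\right) \left(g + \left(-8 + g\right)\right) = - 7 \left(-6 + g\right) \left(-8 + 2 g\right) = - 7 \left(-8 + 2 g\right) \left(-6 + g\right)$)
$y{\left(15 \right)} r{\left(14 \right)} = \left(-336 - 14 \cdot 15^{2} + 140 \cdot 15\right) \left(-3 + 14\right)^{2} = \left(-336 - 3150 + 2100\right) 11^{2} = \left(-336 - 3150 + 2100\right) 121 = \left(-1386\right) 121 = -167706$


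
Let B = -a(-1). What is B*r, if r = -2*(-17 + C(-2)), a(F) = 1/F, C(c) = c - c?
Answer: 34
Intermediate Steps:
C(c) = 0
B = 1 (B = -1/(-1) = -1*(-1) = 1)
r = 34 (r = -2*(-17 + 0) = -2*(-17) = 34)
B*r = 1*34 = 34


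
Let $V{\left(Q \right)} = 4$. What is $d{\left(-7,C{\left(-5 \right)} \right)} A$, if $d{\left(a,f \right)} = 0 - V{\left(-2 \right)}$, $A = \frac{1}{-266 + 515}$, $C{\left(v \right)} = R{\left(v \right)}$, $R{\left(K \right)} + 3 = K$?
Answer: $- \frac{4}{249} \approx -0.016064$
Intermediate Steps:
$R{\left(K \right)} = -3 + K$
$C{\left(v \right)} = -3 + v$
$A = \frac{1}{249} \approx 0.0040161$
$d{\left(a,f \right)} = -4$ ($d{\left(a,f \right)} = 0 - 4 = -4$)
$d{\left(-7,C{\left(-5 \right)} \right)} A = \left(-4\right) \frac{1}{249} = - \frac{4}{249}$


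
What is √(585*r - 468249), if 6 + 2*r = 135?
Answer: I*√1722066/2 ≈ 656.14*I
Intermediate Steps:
r = 129/2 (r = -3 + (½)*135 = -3 + 135/2 = 129/2 ≈ 64.500)
√(585*r - 468249) = √(585*(129/2) - 468249) = √(75465/2 - 468249) = √(-861033/2) = I*√1722066/2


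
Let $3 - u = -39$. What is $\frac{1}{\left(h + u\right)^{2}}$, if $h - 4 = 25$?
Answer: $\frac{1}{5041} \approx 0.00019837$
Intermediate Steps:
$h = 29$ ($h = 4 + 25 = 29$)
$u = 42$ ($u = 3 - -39 = 3 + 39 = 42$)
$\frac{1}{\left(h + u\right)^{2}} = \frac{1}{\left(29 + 42\right)^{2}} = \frac{1}{71^{2}} = \frac{1}{5041}$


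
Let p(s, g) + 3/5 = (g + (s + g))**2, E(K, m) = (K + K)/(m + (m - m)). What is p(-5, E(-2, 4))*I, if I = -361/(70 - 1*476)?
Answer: 43681/1015 ≈ 43.035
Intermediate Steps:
E(K, m) = 2*K/m (E(K, m) = (2*K)/(m + 0) = (2*K)/m = 2*K/m)
p(s, g) = -3/5 + (s + 2*g)**2 (p(s, g) = -3/5 + (g + (s + g))**2 = -3/5 + (g + (g + s))**2 = -3/5 + (s + 2*g)**2)
I = 361/406 (I = -361/(70 - 476) = -361/(-406) = -361*(-1/406) = 361/406 ≈ 0.88916)
p(-5, E(-2, 4))*I = (-3/5 + (-5 + 2*(2*(-2)/4))**2)*(361/406) = (-3/5 + (-5 + 2*(2*(-2)*(1/4)))**2)*(361/406) = (-3/5 + (-5 + 2*(-1))**2)*(361/406) = (-3/5 + (-5 - 2)**2)*(361/406) = (-3/5 + (-7)**2)*(361/406) = (-3/5 + 49)*(361/406) = (242/5)*(361/406) = 43681/1015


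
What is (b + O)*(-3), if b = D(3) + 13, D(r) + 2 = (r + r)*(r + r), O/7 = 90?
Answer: -2031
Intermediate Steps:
O = 630 (O = 7*90 = 630)
D(r) = -2 + 4*r**2 (D(r) = -2 + (r + r)*(r + r) = -2 + (2*r)*(2*r) = -2 + 4*r**2)
b = 47 (b = (-2 + 4*3**2) + 13 = (-2 + 4*9) + 13 = (-2 + 36) + 13 = 34 + 13 = 47)
(b + O)*(-3) = (47 + 630)*(-3) = 677*(-3) = -2031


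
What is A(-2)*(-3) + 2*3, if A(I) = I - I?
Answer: 6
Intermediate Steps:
A(I) = 0
A(-2)*(-3) + 2*3 = 0*(-3) + 2*3 = 0 + 6 = 6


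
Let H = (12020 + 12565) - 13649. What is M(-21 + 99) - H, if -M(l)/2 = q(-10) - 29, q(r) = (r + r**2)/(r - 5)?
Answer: -10866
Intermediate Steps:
q(r) = (r + r**2)/(-5 + r)
M(l) = 70 (M(l) = -2*(-10*(1 - 10)/(-5 - 10) - 29) = -2*(-10*(-9)/(-15) - 29) = -2*(-10*(-1/15)*(-9) - 29) = -2*(-6 - 29) = -2*(-35) = 70)
H = 10936 (H = 24585 - 13649 = 10936)
M(-21 + 99) - H = 70 - 1*10936 = 70 - 10936 = -10866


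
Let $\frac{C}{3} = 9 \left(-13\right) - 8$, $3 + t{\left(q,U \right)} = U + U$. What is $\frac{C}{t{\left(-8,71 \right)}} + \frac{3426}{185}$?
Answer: $\frac{406839}{25715} \approx 15.821$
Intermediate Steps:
$t{\left(q,U \right)} = -3 + 2 U$ ($t{\left(q,U \right)} = -3 + \left(U + U\right) = -3 + 2 U$)
$C = -375$ ($C = 3 \left(9 \left(-13\right) - 8\right) = 3 \left(-117 - 8\right) = 3 \left(-125\right) = -375$)
$\frac{C}{t{\left(-8,71 \right)}} + \frac{3426}{185} = - \frac{375}{-3 + 2 \cdot 71} + \frac{3426}{185} = - \frac{375}{-3 + 142} + 3426 \cdot \frac{1}{185} = - \frac{375}{139} + \frac{3426}{185} = \frac{406839}{25715}$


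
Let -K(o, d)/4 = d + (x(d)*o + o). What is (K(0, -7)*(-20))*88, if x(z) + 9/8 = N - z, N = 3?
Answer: -49280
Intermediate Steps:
x(z) = 15/8 - z (x(z) = -9/8 + (3 - z) = 15/8 - z)
K(o, d) = -4*d - 4*o - 4*o*(15/8 - d) (K(o, d) = -4*(d + ((15/8 - d)*o + o)) = -4*(d + (o*(15/8 - d) + o)) = -4*(d + (o + o*(15/8 - d))) = -4*(d + o + o*(15/8 - d)) = -4*d - 4*o - 4*o*(15/8 - d))
(K(0, -7)*(-20))*88 = ((-4*(-7) - 23/2*0 + 4*(-7)*0)*(-20))*88 = ((28 + 0 + 0)*(-20))*88 = (28*(-20))*88 = -560*88 = -49280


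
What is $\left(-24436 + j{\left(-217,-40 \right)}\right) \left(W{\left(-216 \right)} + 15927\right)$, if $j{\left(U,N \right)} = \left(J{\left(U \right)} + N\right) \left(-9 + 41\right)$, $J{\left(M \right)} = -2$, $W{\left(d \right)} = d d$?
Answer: $-1613389740$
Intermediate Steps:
$W{\left(d \right)} = d^{2}$
$j{\left(U,N \right)} = -64 + 32 N$ ($j{\left(U,N \right)} = \left(-2 + N\right) \left(-9 + 41\right) = \left(-2 + N\right) 32 = -64 + 32 N$)
$\left(-24436 + j{\left(-217,-40 \right)}\right) \left(W{\left(-216 \right)} + 15927\right) = \left(-24436 + \left(-64 + 32 \left(-40\right)\right)\right) \left(\left(-216\right)^{2} + 15927\right) = \left(-24436 - 1344\right) \left(46656 + 15927\right) = \left(-24436 - 1344\right) 62583 = \left(-25780\right) 62583 = -1613389740$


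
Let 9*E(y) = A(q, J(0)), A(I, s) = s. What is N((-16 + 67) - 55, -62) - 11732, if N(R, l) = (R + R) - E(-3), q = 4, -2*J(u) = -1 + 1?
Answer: -11740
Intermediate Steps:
J(u) = 0 (J(u) = -(-1 + 1)/2 = -½*0 = 0)
E(y) = 0 (E(y) = (⅑)*0 = 0)
N(R, l) = 2*R (N(R, l) = (R + R) - 1*0 = 2*R + 0 = 2*R)
N((-16 + 67) - 55, -62) - 11732 = 2*((-16 + 67) - 55) - 11732 = 2*(51 - 55) - 11732 = 2*(-4) - 11732 = -8 - 11732 = -11740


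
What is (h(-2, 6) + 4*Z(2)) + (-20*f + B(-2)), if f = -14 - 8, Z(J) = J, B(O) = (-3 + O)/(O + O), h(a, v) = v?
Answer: 1821/4 ≈ 455.25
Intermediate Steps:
B(O) = (-3 + O)/(2*O) (B(O) = (-3 + O)/((2*O)) = (-3 + O)*(1/(2*O)) = (-3 + O)/(2*O))
f = -22
(h(-2, 6) + 4*Z(2)) + (-20*f + B(-2)) = (6 + 4*2) + (-20*(-22) + (½)*(-3 - 2)/(-2)) = (6 + 8) + (440 + (½)*(-½)*(-5)) = 14 + (440 + 5/4) = 14 + 1765/4 = 1821/4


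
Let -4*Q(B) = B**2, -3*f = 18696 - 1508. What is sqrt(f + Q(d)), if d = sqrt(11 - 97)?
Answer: I*sqrt(205482)/6 ≈ 75.55*I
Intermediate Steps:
f = -17188/3 (f = -(18696 - 1508)/3 = -1/3*17188 = -17188/3 ≈ -5729.3)
d = I*sqrt(86) (d = sqrt(-86) = I*sqrt(86) ≈ 9.2736*I)
Q(B) = -B**2/4
sqrt(f + Q(d)) = sqrt(-17188/3 - (I*sqrt(86))**2/4) = sqrt(-17188/3 - 1/4*(-86)) = sqrt(-17188/3 + 43/2) = sqrt(-34247/6) = I*sqrt(205482)/6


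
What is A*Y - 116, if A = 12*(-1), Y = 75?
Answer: -1016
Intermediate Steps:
A = -12
A*Y - 116 = -12*75 - 116 = -900 - 116 = -1016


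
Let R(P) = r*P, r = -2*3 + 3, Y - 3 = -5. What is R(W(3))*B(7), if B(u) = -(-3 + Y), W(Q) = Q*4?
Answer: -180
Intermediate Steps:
Y = -2 (Y = 3 - 5 = -2)
r = -3 (r = -6 + 3 = -3)
W(Q) = 4*Q
B(u) = 5 (B(u) = -(-3 - 2) = -1*(-5) = 5)
R(P) = -3*P
R(W(3))*B(7) = -12*3*5 = -3*12*5 = -36*5 = -180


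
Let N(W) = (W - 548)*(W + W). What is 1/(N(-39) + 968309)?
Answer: 1/1014095 ≈ 9.8610e-7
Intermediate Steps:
N(W) = 2*W*(-548 + W) (N(W) = (-548 + W)*(2*W) = 2*W*(-548 + W))
1/(N(-39) + 968309) = 1/(2*(-39)*(-548 - 39) + 968309) = 1/(2*(-39)*(-587) + 968309) = 1/(45786 + 968309) = 1/1014095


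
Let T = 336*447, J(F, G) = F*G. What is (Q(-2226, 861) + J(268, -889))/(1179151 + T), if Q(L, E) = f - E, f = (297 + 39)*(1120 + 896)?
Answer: 438263/1329343 ≈ 0.32968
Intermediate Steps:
f = 677376 (f = 336*2016 = 677376)
Q(L, E) = 677376 - E
T = 150192
(Q(-2226, 861) + J(268, -889))/(1179151 + T) = ((677376 - 1*861) + 268*(-889))/(1179151 + 150192) = ((677376 - 861) - 238252)/1329343 = (676515 - 238252)*(1/1329343) = 438263*(1/1329343) = 438263/1329343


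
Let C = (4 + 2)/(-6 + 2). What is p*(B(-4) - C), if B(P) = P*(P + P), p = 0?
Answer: 0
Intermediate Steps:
C = -3/2 (C = 6/(-4) = 6*(-¼) = -3/2 ≈ -1.5000)
B(P) = 2*P² (B(P) = P*(2*P) = 2*P²)
p*(B(-4) - C) = 0*(2*(-4)² - 1*(-3/2)) = 0*(2*16 + 3/2) = 0*(32 + 3/2) = 0*(67/2) = 0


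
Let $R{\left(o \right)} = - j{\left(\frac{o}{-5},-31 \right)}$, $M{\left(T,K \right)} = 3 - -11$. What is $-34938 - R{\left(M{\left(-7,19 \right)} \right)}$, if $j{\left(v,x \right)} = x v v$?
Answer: $- \frac{879526}{25} \approx -35181.0$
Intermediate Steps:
$M{\left(T,K \right)} = 14$ ($M{\left(T,K \right)} = 3 + 11 = 14$)
$j{\left(v,x \right)} = x v^{2}$ ($j{\left(v,x \right)} = v x v = x v^{2}$)
$R{\left(o \right)} = \frac{31 o^{2}}{25}$ ($R{\left(o \right)} = - \left(-31\right) \left(\frac{o}{-5}\right)^{2} = - \left(-31\right) \left(o \left(- \frac{1}{5}\right)\right)^{2} = - \left(-31\right) \left(- \frac{o}{5}\right)^{2} = - \left(-31\right) \frac{o^{2}}{25} = - \frac{\left(-31\right) o^{2}}{25} = \frac{31 o^{2}}{25}$)
$-34938 - R{\left(M{\left(-7,19 \right)} \right)} = -34938 - \frac{31 \cdot 14^{2}}{25} = -34938 - \frac{31}{25} \cdot 196 = -34938 - \frac{6076}{25} = - \frac{879526}{25}$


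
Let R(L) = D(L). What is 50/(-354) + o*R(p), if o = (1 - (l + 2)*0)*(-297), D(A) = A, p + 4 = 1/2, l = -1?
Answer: 367933/354 ≈ 1039.4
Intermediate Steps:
p = -7/2 (p = -4 + 1/2 = -4 + ½ = -7/2 ≈ -3.5000)
o = -297 (o = (1 - (-1 + 2)*0)*(-297) = (1 - 0)*(-297) = (1 - 1*0)*(-297) = (1 + 0)*(-297) = 1*(-297) = -297)
R(L) = L
50/(-354) + o*R(p) = 50/(-354) - 297*(-7/2) = 50*(-1/354) + 2079/2 = -25/177 + 2079/2 = 367933/354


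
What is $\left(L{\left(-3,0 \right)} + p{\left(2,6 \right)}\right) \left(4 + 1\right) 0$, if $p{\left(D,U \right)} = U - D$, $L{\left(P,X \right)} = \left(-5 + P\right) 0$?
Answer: $0$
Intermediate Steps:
$L{\left(P,X \right)} = 0$
$\left(L{\left(-3,0 \right)} + p{\left(2,6 \right)}\right) \left(4 + 1\right) 0 = \left(0 + \left(6 - 2\right)\right) \left(4 + 1\right) 0 = \left(0 + \left(6 - 2\right)\right) 5 \cdot 0 = \left(0 + 4\right) 0 = 4 \cdot 0 = 0$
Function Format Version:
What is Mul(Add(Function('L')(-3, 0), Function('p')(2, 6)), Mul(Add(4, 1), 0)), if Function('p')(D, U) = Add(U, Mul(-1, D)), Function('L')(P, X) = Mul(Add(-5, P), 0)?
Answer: 0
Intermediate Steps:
Function('L')(P, X) = 0
Mul(Add(Function('L')(-3, 0), Function('p')(2, 6)), Mul(Add(4, 1), 0)) = Mul(Add(0, Add(6, Mul(-1, 2))), Mul(Add(4, 1), 0)) = Mul(Add(0, Add(6, -2)), Mul(5, 0)) = Mul(Add(0, 4), 0) = Mul(4, 0) = 0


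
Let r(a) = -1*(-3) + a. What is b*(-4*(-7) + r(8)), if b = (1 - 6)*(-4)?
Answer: 780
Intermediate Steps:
r(a) = 3 + a
b = 20 (b = -5*(-4) = 20)
b*(-4*(-7) + r(8)) = 20*(-4*(-7) + (3 + 8)) = 20*(28 + 11) = 20*39 = 780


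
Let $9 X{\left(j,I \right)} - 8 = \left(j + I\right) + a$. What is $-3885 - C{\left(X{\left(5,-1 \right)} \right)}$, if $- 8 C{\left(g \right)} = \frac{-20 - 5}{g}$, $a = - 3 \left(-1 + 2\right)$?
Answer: $- \frac{31105}{8} \approx -3888.1$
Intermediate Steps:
$a = -3$ ($a = \left(-3\right) 1 = -3$)
$X{\left(j,I \right)} = \frac{5}{9} + \frac{I}{9} + \frac{j}{9}$ ($X{\left(j,I \right)} = \frac{8}{9} + \frac{\left(j + I\right) - 3}{9} = \frac{8}{9} + \frac{\left(I + j\right) - 3}{9} = \frac{8}{9} + \frac{-3 + I + j}{9} = \frac{8}{9} + \left(- \frac{1}{3} + \frac{I}{9} + \frac{j}{9}\right) = \frac{5}{9} + \frac{I}{9} + \frac{j}{9}$)
$C{\left(g \right)} = \frac{25}{8 g}$ ($C{\left(g \right)} = - \frac{\left(-20 - 5\right) \frac{1}{g}}{8} = - \frac{\left(-25\right) \frac{1}{g}}{8} = \frac{25}{8 g}$)
$-3885 - C{\left(X{\left(5,-1 \right)} \right)} = -3885 - \frac{25}{8 \left(\frac{5}{9} + \frac{1}{9} \left(-1\right) + \frac{1}{9} \cdot 5\right)} = -3885 - \frac{25}{8 \left(\frac{5}{9} - \frac{1}{9} + \frac{5}{9}\right)} = -3885 - \frac{25}{8 \cdot 1} = -3885 - \frac{25}{8} \cdot 1 = -3885 - \frac{25}{8} = - \frac{31105}{8}$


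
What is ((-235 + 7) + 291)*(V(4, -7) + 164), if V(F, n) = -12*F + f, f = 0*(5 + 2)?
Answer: 7308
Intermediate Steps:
f = 0 (f = 0*7 = 0)
V(F, n) = -12*F (V(F, n) = -12*F + 0 = -12*F)
((-235 + 7) + 291)*(V(4, -7) + 164) = ((-235 + 7) + 291)*(-12*4 + 164) = (-228 + 291)*(-48 + 164) = 63*116 = 7308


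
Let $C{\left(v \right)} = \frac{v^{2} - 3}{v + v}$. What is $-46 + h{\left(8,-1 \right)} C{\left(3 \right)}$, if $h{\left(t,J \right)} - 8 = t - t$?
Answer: $-38$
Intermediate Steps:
$C{\left(v \right)} = \frac{-3 + v^{2}}{2 v}$
$h{\left(t,J \right)} = 8$ ($h{\left(t,J \right)} = 8 + \left(t - t\right) = 8 + 0 = 8$)
$-46 + h{\left(8,-1 \right)} C{\left(3 \right)} = -46 + 8 \frac{-3 + 3^{2}}{2 \cdot 3} = -46 + 8 \cdot \frac{1}{2} \cdot \frac{1}{3} \left(-3 + 9\right) = -46 + 8 \cdot \frac{1}{2} \cdot \frac{1}{3} \cdot 6 = -46 + 8 \cdot 1 = -46 + 8 = -38$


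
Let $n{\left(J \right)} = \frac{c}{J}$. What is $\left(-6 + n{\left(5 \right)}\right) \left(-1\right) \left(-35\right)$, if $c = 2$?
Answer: $-196$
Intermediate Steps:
$n{\left(J \right)} = \frac{2}{J}$
$\left(-6 + n{\left(5 \right)}\right) \left(-1\right) \left(-35\right) = \left(-6 + \frac{2}{5}\right) \left(-1\right) \left(-35\right) = \left(- \frac{28}{5}\right) \left(-1\right) \left(-35\right) = \frac{28}{5} \left(-35\right) = -196$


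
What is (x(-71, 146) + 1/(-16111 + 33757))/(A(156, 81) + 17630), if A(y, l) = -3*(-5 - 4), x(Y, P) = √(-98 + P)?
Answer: 1/311575422 + 4*√3/17657 ≈ 0.00039238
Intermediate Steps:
A(y, l) = 27 (A(y, l) = -3*(-9) = 27)
(x(-71, 146) + 1/(-16111 + 33757))/(A(156, 81) + 17630) = (√(-98 + 146) + 1/(-16111 + 33757))/(27 + 17630) = (√48 + 1/17646)/17657 = (4*√3 + 1/17646)*(1/17657) = (1/17646 + 4*√3)*(1/17657) = 1/311575422 + 4*√3/17657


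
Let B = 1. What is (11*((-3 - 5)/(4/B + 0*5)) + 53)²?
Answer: 961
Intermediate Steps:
(11*((-3 - 5)/(4/B + 0*5)) + 53)² = (11*((-3 - 5)/(4/1 + 0*5)) + 53)² = (11*(-8/(4*1 + 0)) + 53)² = (11*(-8/(4 + 0)) + 53)² = (11*(-8/4) + 53)² = (11*(-8*¼) + 53)² = (11*(-2) + 53)² = (-22 + 53)² = 31² = 961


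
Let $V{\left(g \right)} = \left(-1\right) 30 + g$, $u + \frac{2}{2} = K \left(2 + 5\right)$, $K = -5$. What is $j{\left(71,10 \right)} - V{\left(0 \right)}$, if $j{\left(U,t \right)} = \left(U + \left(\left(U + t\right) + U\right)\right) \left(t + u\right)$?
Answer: $-5768$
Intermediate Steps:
$u = -36$ ($u = -1 - 5 \left(2 + 5\right) = -1 - 35 = -36$)
$V{\left(g \right)} = -30 + g$
$j{\left(U,t \right)} = \left(-36 + t\right) \left(t + 3 U\right)$ ($j{\left(U,t \right)} = \left(U + \left(\left(U + t\right) + U\right)\right) \left(t - 36\right) = \left(U + \left(t + 2 U\right)\right) \left(-36 + t\right) = \left(t + 3 U\right) \left(-36 + t\right) = \left(-36 + t\right) \left(t + 3 U\right)$)
$j{\left(71,10 \right)} - V{\left(0 \right)} = \left(10^{2} - 7668 - 360 + 3 \cdot 71 \cdot 10\right) - \left(-30 + 0\right) = \left(100 - 7668 - 360 + 2130\right) - -30 = -5798 + 30 = -5768$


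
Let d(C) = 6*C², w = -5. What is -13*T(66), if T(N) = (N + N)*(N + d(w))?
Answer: -370656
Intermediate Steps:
T(N) = 2*N*(150 + N) (T(N) = (N + N)*(N + 6*(-5)²) = (2*N)*(N + 6*25) = (2*N)*(N + 150) = (2*N)*(150 + N) = 2*N*(150 + N))
-13*T(66) = -26*66*(150 + 66) = -26*66*216 = -13*28512 = -370656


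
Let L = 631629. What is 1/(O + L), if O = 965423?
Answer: 1/1597052 ≈ 6.2615e-7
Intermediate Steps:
1/(O + L) = 1/(965423 + 631629) = 1/1597052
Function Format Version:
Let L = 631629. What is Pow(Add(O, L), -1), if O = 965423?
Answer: Rational(1, 1597052) ≈ 6.2615e-7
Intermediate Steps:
Pow(Add(O, L), -1) = Pow(Add(965423, 631629), -1) = Pow(1597052, -1) = Rational(1, 1597052)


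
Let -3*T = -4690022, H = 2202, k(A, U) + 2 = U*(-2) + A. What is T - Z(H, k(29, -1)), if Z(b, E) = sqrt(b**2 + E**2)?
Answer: 4690022/3 - sqrt(4849645) ≈ 1.5611e+6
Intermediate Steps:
k(A, U) = -2 + A - 2*U (k(A, U) = -2 + (U*(-2) + A) = -2 + (-2*U + A) = -2 + (A - 2*U) = -2 + A - 2*U)
T = 4690022/3 (T = -1/3*(-4690022) = 4690022/3 ≈ 1.5633e+6)
Z(b, E) = sqrt(E**2 + b**2)
T - Z(H, k(29, -1)) = 4690022/3 - sqrt((-2 + 29 - 2*(-1))**2 + 2202**2) = 4690022/3 - sqrt((-2 + 29 + 2)**2 + 4848804) = 4690022/3 - sqrt(29**2 + 4848804) = 4690022/3 - sqrt(841 + 4848804) = 4690022/3 - sqrt(4849645)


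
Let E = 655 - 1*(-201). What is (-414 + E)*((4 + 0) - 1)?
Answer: 1326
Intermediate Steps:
E = 856 (E = 655 + 201 = 856)
(-414 + E)*((4 + 0) - 1) = (-414 + 856)*((4 + 0) - 1) = 442*(4 - 1) = 442*3 = 1326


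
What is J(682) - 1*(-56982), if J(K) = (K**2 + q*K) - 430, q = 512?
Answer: 870860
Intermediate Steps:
J(K) = -430 + K**2 + 512*K (J(K) = (K**2 + 512*K) - 430 = -430 + K**2 + 512*K)
J(682) - 1*(-56982) = (-430 + 682**2 + 512*682) - 1*(-56982) = (-430 + 465124 + 349184) + 56982 = 813878 + 56982 = 870860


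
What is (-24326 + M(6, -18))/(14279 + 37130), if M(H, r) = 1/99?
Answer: -2408273/5089491 ≈ -0.47319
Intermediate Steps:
M(H, r) = 1/99
(-24326 + M(6, -18))/(14279 + 37130) = (-24326 + 1/99)/(14279 + 37130) = -2408273/99/51409 = -2408273/99*1/51409 = -2408273/5089491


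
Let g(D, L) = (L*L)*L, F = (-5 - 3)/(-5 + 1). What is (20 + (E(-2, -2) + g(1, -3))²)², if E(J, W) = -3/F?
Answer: 11082241/16 ≈ 6.9264e+5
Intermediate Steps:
F = 2 (F = -8/(-4) = -8*(-¼) = 2)
g(D, L) = L³ (g(D, L) = L²*L = L³)
E(J, W) = -3/2
(20 + (E(-2, -2) + g(1, -3))²)² = (20 + (-3/2 + (-3)³)²)² = (20 + (-3/2 - 27)²)² = (20 + (-57/2)²)² = (20 + 3249/4)² = (3329/4)² = 11082241/16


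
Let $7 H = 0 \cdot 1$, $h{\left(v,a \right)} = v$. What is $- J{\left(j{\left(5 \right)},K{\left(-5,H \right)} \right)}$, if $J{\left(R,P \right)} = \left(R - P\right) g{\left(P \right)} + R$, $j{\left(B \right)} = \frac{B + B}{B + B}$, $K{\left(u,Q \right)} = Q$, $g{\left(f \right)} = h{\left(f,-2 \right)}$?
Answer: $-1$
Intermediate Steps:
$H = 0$ ($H = \frac{0 \cdot 1}{7} = \frac{1}{7} \cdot 0 = 0$)
$g{\left(f \right)} = f$
$j{\left(B \right)} = 1$ ($j{\left(B \right)} = \frac{2 B}{2 B} = 2 B \frac{1}{2 B} = 1$)
$J{\left(R,P \right)} = R + P \left(R - P\right)$ ($J{\left(R,P \right)} = \left(R - P\right) P + R = P \left(R - P\right) + R = R + P \left(R - P\right)$)
$- J{\left(j{\left(5 \right)},K{\left(-5,H \right)} \right)} = - (1 - 0^{2} + 0 \cdot 1) = - (1 - 0 + 0) = - (1 + 0 + 0) = \left(-1\right) 1 = -1$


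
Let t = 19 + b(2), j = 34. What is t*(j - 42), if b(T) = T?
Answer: -168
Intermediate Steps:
t = 21 (t = 19 + 2 = 21)
t*(j - 42) = 21*(34 - 42) = 21*(-8) = -168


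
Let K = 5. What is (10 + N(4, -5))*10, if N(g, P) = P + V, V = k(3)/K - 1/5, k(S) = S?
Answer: 54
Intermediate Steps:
V = ⅖ (V = 3/5 - 1/5 = 3*(⅕) - 1*⅕ = ⅗ - ⅕ = ⅖ ≈ 0.40000)
N(g, P) = ⅖ + P (N(g, P) = P + ⅖ = ⅖ + P)
(10 + N(4, -5))*10 = (10 + (⅖ - 5))*10 = (10 - 23/5)*10 = (27/5)*10 = 54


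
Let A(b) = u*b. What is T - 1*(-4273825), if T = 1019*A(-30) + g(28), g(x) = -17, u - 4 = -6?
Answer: 4334948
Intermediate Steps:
u = -2 (u = 4 - 6 = -2)
A(b) = -2*b
T = 61123 (T = 1019*(-2*(-30)) - 17 = 1019*60 - 17 = 61140 - 17 = 61123)
T - 1*(-4273825) = 61123 - 1*(-4273825) = 61123 + 4273825 = 4334948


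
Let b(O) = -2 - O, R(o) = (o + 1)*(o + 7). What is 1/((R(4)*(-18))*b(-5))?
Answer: -1/2970 ≈ -0.00033670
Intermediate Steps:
R(o) = (1 + o)*(7 + o)
1/((R(4)*(-18))*b(-5)) = 1/(((7 + 4² + 8*4)*(-18))*(-2 - 1*(-5))) = 1/(((7 + 16 + 32)*(-18))*(-2 + 5)) = 1/((55*(-18))*3) = 1/(-990*3) = 1/(-2970) = -1/2970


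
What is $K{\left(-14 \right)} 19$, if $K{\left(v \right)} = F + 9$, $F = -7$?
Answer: $38$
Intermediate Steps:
$K{\left(v \right)} = 2$ ($K{\left(v \right)} = -7 + 9 = 2$)
$K{\left(-14 \right)} 19 = 2 \cdot 19 = 38$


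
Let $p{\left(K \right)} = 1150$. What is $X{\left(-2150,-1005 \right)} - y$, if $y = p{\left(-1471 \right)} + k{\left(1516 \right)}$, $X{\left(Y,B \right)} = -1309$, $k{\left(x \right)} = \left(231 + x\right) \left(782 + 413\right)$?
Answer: $-2090124$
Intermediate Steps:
$k{\left(x \right)} = 276045 + 1195 x$ ($k{\left(x \right)} = \left(231 + x\right) 1195 = 276045 + 1195 x$)
$y = 2088815$ ($y = 1150 + \left(276045 + 1195 \cdot 1516\right) = 1150 + \left(276045 + 1811620\right) = 1150 + 2087665 = 2088815$)
$X{\left(-2150,-1005 \right)} - y = -1309 - 2088815 = -2090124$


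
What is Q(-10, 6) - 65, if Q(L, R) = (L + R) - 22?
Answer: -91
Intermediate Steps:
Q(L, R) = -22 + L + R
Q(-10, 6) - 65 = (-22 - 10 + 6) - 65 = -26 - 65 = -91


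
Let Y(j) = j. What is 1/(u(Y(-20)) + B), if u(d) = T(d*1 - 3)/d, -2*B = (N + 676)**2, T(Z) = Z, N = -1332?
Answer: -20/4303337 ≈ -4.6476e-6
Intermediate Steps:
B = -215168 (B = -(-1332 + 676)**2/2 = -1/2*(-656)**2 = -1/2*430336 = -215168)
u(d) = (-3 + d)/d (u(d) = (d*1 - 3)/d = (d - 3)/d = (-3 + d)/d)
1/(u(Y(-20)) + B) = 1/((-3 - 20)/(-20) - 215168) = 1/(-1/20*(-23) - 215168) = 1/(23/20 - 215168) = 1/(-4303337/20) = -20/4303337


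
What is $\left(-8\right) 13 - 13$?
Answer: $-117$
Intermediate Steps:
$\left(-8\right) 13 - 13 = -104 - 13 = -117$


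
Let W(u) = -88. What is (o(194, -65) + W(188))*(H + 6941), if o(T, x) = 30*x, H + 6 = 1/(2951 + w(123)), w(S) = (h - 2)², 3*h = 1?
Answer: -187862889931/13292 ≈ -1.4134e+7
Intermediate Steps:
h = ⅓ (h = (⅓)*1 = ⅓ ≈ 0.33333)
w(S) = 25/9 (w(S) = (⅓ - 2)² = (-5/3)² = 25/9)
H = -159495/26584 (H = -6 + 1/(2951 + 25/9) = -6 + 1/(26584/9) = -6 + 9/26584 = -159495/26584 ≈ -5.9997)
(o(194, -65) + W(188))*(H + 6941) = (30*(-65) - 88)*(-159495/26584 + 6941) = (-1950 - 88)*(184360049/26584) = -2038*184360049/26584 = -187862889931/13292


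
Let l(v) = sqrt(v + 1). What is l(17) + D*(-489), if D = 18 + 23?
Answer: -20049 + 3*sqrt(2) ≈ -20045.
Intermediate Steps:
D = 41
l(v) = sqrt(1 + v)
l(17) + D*(-489) = sqrt(1 + 17) + 41*(-489) = sqrt(18) - 20049 = 3*sqrt(2) - 20049 = -20049 + 3*sqrt(2)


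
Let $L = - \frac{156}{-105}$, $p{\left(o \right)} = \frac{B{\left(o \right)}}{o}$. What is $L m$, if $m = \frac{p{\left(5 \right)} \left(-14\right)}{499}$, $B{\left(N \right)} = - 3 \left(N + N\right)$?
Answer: $\frac{624}{2495} \approx 0.2501$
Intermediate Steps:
$B{\left(N \right)} = - 6 N$ ($B{\left(N \right)} = - 3 \cdot 2 N = - 6 N$)
$p{\left(o \right)} = -6$ ($p{\left(o \right)} = \frac{\left(-6\right) o}{o} = -6$)
$L = \frac{52}{35}$ ($L = \left(-156\right) \left(- \frac{1}{105}\right) = \frac{52}{35} \approx 1.4857$)
$m = \frac{84}{499}$ ($m = \frac{\left(-6\right) \left(-14\right)}{499} = 84 \cdot \frac{1}{499} = \frac{84}{499} \approx 0.16834$)
$L m = \frac{52}{35} \cdot \frac{84}{499} = \frac{624}{2495}$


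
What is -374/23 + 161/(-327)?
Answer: -126001/7521 ≈ -16.753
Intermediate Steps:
-374/23 + 161/(-327) = -374*1/23 + 161*(-1/327) = -374/23 - 161/327 = -126001/7521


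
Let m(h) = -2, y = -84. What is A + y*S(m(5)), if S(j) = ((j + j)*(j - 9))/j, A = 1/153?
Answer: 282745/153 ≈ 1848.0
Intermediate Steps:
A = 1/153 ≈ 0.0065359
S(j) = -18 + 2*j (S(j) = ((2*j)*(-9 + j))/j = (2*j*(-9 + j))/j = -18 + 2*j)
A + y*S(m(5)) = 1/153 - 84*(-18 + 2*(-2)) = 1/153 - 84*(-18 - 4) = 1/153 - 84*(-22) = 1/153 + 1848 = 282745/153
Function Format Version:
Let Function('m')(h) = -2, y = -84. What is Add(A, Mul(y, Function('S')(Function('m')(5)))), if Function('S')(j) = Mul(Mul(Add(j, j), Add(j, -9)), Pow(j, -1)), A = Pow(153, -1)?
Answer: Rational(282745, 153) ≈ 1848.0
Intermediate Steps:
A = Rational(1, 153) ≈ 0.0065359
Function('S')(j) = Add(-18, Mul(2, j)) (Function('S')(j) = Mul(Mul(Mul(2, j), Add(-9, j)), Pow(j, -1)) = Mul(Mul(2, j, Add(-9, j)), Pow(j, -1)) = Add(-18, Mul(2, j)))
Add(A, Mul(y, Function('S')(Function('m')(5)))) = Add(Rational(1, 153), Mul(-84, Add(-18, Mul(2, -2)))) = Add(Rational(1, 153), Mul(-84, Add(-18, -4))) = Add(Rational(1, 153), Mul(-84, -22)) = Add(Rational(1, 153), 1848) = Rational(282745, 153)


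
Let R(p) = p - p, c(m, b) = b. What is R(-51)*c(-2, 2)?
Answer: 0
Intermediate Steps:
R(p) = 0
R(-51)*c(-2, 2) = 0*2 = 0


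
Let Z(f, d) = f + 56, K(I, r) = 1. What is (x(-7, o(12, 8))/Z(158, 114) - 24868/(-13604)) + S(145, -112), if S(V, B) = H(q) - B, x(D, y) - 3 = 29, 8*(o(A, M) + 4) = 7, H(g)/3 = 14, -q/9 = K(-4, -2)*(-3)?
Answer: 56761313/363907 ≈ 155.98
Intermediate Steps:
Z(f, d) = 56 + f
q = 27 (q = -9*(-3) = 27)
H(g) = 42 (H(g) = 3*14 = 42)
o(A, M) = -25/8 (o(A, M) = -4 + (1/8)*7 = -4 + 7/8 = -25/8)
x(D, y) = 32 (x(D, y) = 3 + 29 = 32)
S(V, B) = 42 - B
(x(-7, o(12, 8))/Z(158, 114) - 24868/(-13604)) + S(145, -112) = (32/(56 + 158) - 24868/(-13604)) + (42 - 1*(-112)) = (32/214 - 24868*(-1/13604)) + (42 + 112) = (32*(1/214) + 6217/3401) + 154 = (16/107 + 6217/3401) + 154 = 719635/363907 + 154 = 56761313/363907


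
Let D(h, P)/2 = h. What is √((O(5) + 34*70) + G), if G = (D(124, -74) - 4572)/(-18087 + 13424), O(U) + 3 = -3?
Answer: √51639395618/4663 ≈ 48.733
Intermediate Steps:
O(U) = -6 (O(U) = -3 - 3 = -6)
D(h, P) = 2*h
G = 4324/4663 (G = (2*124 - 4572)/(-18087 + 13424) = (248 - 4572)/(-4663) = -4324*(-1/4663) = 4324/4663 ≈ 0.92730)
√((O(5) + 34*70) + G) = √((-6 + 34*70) + 4324/4663) = √((-6 + 2380) + 4324/4663) = √(2374 + 4324/4663) = √(11074286/4663) = √51639395618/4663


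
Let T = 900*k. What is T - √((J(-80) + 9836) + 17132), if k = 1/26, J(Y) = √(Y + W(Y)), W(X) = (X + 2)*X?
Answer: 450/13 - 2*√(6742 + √385) ≈ -129.84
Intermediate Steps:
W(X) = X*(2 + X) (W(X) = (2 + X)*X = X*(2 + X))
J(Y) = √(Y + Y*(2 + Y))
k = 1/26 ≈ 0.038462
T = 450/13 (T = 900*(1/26) = 450/13 ≈ 34.615)
T - √((J(-80) + 9836) + 17132) = 450/13 - √((√(-80*(3 - 80)) + 9836) + 17132) = 450/13 - √((√(-80*(-77)) + 9836) + 17132) = 450/13 - √((√6160 + 9836) + 17132) = 450/13 - √((4*√385 + 9836) + 17132) = 450/13 - √((9836 + 4*√385) + 17132) = 450/13 - √(26968 + 4*√385)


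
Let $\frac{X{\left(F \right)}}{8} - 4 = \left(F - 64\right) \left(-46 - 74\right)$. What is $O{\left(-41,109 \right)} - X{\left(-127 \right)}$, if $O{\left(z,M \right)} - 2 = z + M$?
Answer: $-183322$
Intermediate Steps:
$X{\left(F \right)} = 61472 - 960 F$ ($X{\left(F \right)} = 32 + 8 \left(F - 64\right) \left(-46 - 74\right) = 32 + 8 \left(-64 + F\right) \left(-120\right) = 32 + 8 \left(7680 - 120 F\right) = 32 - \left(-61440 + 960 F\right) = 61472 - 960 F$)
$O{\left(z,M \right)} = 2 + M + z$ ($O{\left(z,M \right)} = 2 + \left(z + M\right) = 2 + \left(M + z\right) = 2 + M + z$)
$O{\left(-41,109 \right)} - X{\left(-127 \right)} = \left(2 + 109 - 41\right) - \left(61472 - -121920\right) = 70 - \left(61472 + 121920\right) = 70 - 183392 = -183322$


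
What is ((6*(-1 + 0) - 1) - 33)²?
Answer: 1600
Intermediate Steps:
((6*(-1 + 0) - 1) - 33)² = ((6*(-1) - 1) - 33)² = ((-6 - 1) - 33)² = (-7 - 33)² = (-40)² = 1600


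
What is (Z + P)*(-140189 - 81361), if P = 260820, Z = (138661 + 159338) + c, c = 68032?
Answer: -138878839050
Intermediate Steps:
Z = 366031 (Z = (138661 + 159338) + 68032 = 297999 + 68032 = 366031)
(Z + P)*(-140189 - 81361) = (366031 + 260820)*(-140189 - 81361) = 626851*(-221550) = -138878839050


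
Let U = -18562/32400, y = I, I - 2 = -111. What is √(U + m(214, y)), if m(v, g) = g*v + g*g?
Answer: I*√370836562/180 ≈ 106.98*I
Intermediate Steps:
I = -109 (I = 2 - 111 = -109)
y = -109
U = -9281/16200 (U = -18562*1/32400 = -9281/16200 ≈ -0.57290)
m(v, g) = g² + g*v (m(v, g) = g*v + g² = g² + g*v)
√(U + m(214, y)) = √(-9281/16200 - 109*(-109 + 214)) = √(-9281/16200 - 109*105) = √(-9281/16200 - 11445) = √(-185418281/16200) = I*√370836562/180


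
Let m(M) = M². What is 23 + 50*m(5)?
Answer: 1273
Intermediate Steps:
23 + 50*m(5) = 23 + 50*5² = 23 + 50*25 = 23 + 1250 = 1273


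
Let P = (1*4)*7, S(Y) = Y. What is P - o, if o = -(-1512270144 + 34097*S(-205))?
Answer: -1519260001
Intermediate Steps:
P = 28 (P = 4*7 = 28)
o = 1519260029 (o = -34097/(1/(-44352 - 205)) = -34097/(1/(-44557)) = -34097/(-1/44557) = -34097*(-44557) = 1519260029)
P - o = 28 - 1*1519260029 = 28 - 1519260029 = -1519260001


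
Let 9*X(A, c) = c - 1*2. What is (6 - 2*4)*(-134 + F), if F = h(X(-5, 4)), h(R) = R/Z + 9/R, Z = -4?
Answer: 1684/9 ≈ 187.11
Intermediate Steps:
X(A, c) = -2/9 + c/9 (X(A, c) = (c - 1*2)/9 = (c - 2)/9 = (-2 + c)/9 = -2/9 + c/9)
h(R) = 9/R - R/4 (h(R) = R/(-4) + 9/R = R*(-1/4) + 9/R = -R/4 + 9/R = 9/R - R/4)
F = 364/9 (F = 9/(-2/9 + (1/9)*4) - (-2/9 + (1/9)*4)/4 = 9/(-2/9 + 4/9) - (-2/9 + 4/9)/4 = 9/(2/9) - 1/4*2/9 = 9*(9/2) - 1/18 = 81/2 - 1/18 = 364/9 ≈ 40.444)
(6 - 2*4)*(-134 + F) = (6 - 2*4)*(-134 + 364/9) = (6 - 8)*(-842/9) = -2*(-842/9) = 1684/9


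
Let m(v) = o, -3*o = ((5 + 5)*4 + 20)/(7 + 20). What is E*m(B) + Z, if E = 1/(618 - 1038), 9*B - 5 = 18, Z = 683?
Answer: 387262/567 ≈ 683.00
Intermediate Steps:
o = -20/27 (o = -((5 + 5)*4 + 20)/(3*(7 + 20)) = -(10*4 + 20)/(3*27) = -(40 + 20)/(3*27) = -20/27 ≈ -0.74074)
B = 23/9 (B = 5/9 + (⅑)*18 = 5/9 + 2 = 23/9 ≈ 2.5556)
m(v) = -20/27
E = -1/420 (E = 1/(-420) = -1/420 ≈ -0.0023810)
E*m(B) + Z = -1/420*(-20/27) + 683 = 1/567 + 683 = 387262/567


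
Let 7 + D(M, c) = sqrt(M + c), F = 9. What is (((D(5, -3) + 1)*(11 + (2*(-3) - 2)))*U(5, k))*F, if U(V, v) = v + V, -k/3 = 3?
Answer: 648 - 108*sqrt(2) ≈ 495.27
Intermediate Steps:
k = -9 (k = -3*3 = -9)
D(M, c) = -7 + sqrt(M + c)
U(V, v) = V + v
(((D(5, -3) + 1)*(11 + (2*(-3) - 2)))*U(5, k))*F = ((((-7 + sqrt(5 - 3)) + 1)*(11 + (2*(-3) - 2)))*(5 - 9))*9 = ((((-7 + sqrt(2)) + 1)*(11 + (-6 - 2)))*(-4))*9 = (((-6 + sqrt(2))*(11 - 8))*(-4))*9 = (((-6 + sqrt(2))*3)*(-4))*9 = ((-18 + 3*sqrt(2))*(-4))*9 = (72 - 12*sqrt(2))*9 = 648 - 108*sqrt(2)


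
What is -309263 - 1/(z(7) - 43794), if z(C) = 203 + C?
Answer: -13478918591/43584 ≈ -3.0926e+5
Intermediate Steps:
-309263 - 1/(z(7) - 43794) = -309263 - 1/((203 + 7) - 43794) = -309263 - 1/(210 - 43794) = -309263 - 1/(-43584) = -309263 - 1*(-1/43584) = -309263 + 1/43584 = -13478918591/43584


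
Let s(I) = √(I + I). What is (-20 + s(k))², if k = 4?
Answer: 408 - 80*√2 ≈ 294.86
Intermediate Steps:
s(I) = √2*√I (s(I) = √(2*I) = √2*√I)
(-20 + s(k))² = (-20 + √2*√4)² = (-20 + √2*2)² = (-20 + 2*√2)²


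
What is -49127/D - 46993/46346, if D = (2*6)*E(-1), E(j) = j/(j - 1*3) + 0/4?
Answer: -2276980921/139038 ≈ -16377.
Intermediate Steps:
E(j) = j/(-3 + j) (E(j) = j/(j - 3) + 0*(¼) = j/(-3 + j) + 0 = j/(-3 + j))
D = 3 (D = (2*6)*(-1/(-3 - 1)) = 12*(-1/(-4)) = 12*(-1*(-¼)) = 12*(¼) = 3)
-49127/D - 46993/46346 = -49127/3 - 46993/46346 = -2276980921/139038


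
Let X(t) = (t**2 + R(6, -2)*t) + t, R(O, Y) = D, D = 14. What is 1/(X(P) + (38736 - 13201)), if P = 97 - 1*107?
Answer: 1/25485 ≈ 3.9239e-5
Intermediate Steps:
R(O, Y) = 14
P = -10 (P = 97 - 107 = -10)
X(t) = t**2 + 15*t (X(t) = (t**2 + 14*t) + t = t**2 + 15*t)
1/(X(P) + (38736 - 13201)) = 1/(-10*(15 - 10) + (38736 - 13201)) = 1/(-10*5 + 25535) = 1/(-50 + 25535) = 1/25485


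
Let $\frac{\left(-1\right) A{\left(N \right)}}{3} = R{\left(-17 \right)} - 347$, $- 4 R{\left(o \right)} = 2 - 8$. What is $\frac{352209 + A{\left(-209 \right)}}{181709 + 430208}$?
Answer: $\frac{706491}{1223834} \approx 0.57728$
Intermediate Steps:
$R{\left(o \right)} = \frac{3}{2}$ ($R{\left(o \right)} = - \frac{2 - 8}{4} = \left(- \frac{1}{4}\right) \left(-6\right) = \frac{3}{2}$)
$A{\left(N \right)} = \frac{2073}{2}$ ($A{\left(N \right)} = - 3 \left(\frac{3}{2} - 347\right) = \left(-3\right) \left(- \frac{691}{2}\right) = \frac{2073}{2}$)
$\frac{352209 + A{\left(-209 \right)}}{181709 + 430208} = \frac{352209 + \frac{2073}{2}}{181709 + 430208} = \frac{706491}{2 \cdot 611917} = \frac{706491}{2} \cdot \frac{1}{611917} = \frac{706491}{1223834}$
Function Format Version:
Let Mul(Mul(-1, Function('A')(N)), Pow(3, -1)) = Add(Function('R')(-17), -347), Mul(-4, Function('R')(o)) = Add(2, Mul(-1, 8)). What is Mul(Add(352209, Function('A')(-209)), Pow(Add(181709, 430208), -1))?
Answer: Rational(706491, 1223834) ≈ 0.57728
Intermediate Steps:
Function('R')(o) = Rational(3, 2) (Function('R')(o) = Mul(Rational(-1, 4), Add(2, Mul(-1, 8))) = Mul(Rational(-1, 4), Add(2, -8)) = Mul(Rational(-1, 4), -6) = Rational(3, 2))
Function('A')(N) = Rational(2073, 2) (Function('A')(N) = Mul(-3, Add(Rational(3, 2), -347)) = Mul(-3, Rational(-691, 2)) = Rational(2073, 2))
Mul(Add(352209, Function('A')(-209)), Pow(Add(181709, 430208), -1)) = Mul(Add(352209, Rational(2073, 2)), Pow(Add(181709, 430208), -1)) = Mul(Rational(706491, 2), Pow(611917, -1)) = Mul(Rational(706491, 2), Rational(1, 611917)) = Rational(706491, 1223834)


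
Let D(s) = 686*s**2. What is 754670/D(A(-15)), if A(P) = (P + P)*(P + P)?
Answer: 10781/7938000 ≈ 0.0013582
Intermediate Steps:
A(P) = 4*P**2 (A(P) = (2*P)*(2*P) = 4*P**2)
754670/D(A(-15)) = 754670/((686*(4*(-15)**2)**2)) = 754670/((686*(4*225)**2)) = 754670/((686*900**2)) = 754670/((686*810000)) = 754670/555660000 = 754670*(1/555660000) = 10781/7938000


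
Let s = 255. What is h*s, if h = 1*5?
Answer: 1275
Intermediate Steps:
h = 5
h*s = 5*255 = 1275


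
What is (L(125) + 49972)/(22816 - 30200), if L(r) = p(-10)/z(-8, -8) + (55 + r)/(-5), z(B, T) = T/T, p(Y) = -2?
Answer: -24967/3692 ≈ -6.7625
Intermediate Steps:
z(B, T) = 1
L(r) = -13 - r/5 (L(r) = -2/1 + (55 + r)/(-5) = -2*1 + (55 + r)*(-⅕) = -2 + (-11 - r/5) = -13 - r/5)
(L(125) + 49972)/(22816 - 30200) = ((-13 - ⅕*125) + 49972)/(22816 - 30200) = ((-13 - 25) + 49972)/(-7384) = (-38 + 49972)*(-1/7384) = 49934*(-1/7384) = -24967/3692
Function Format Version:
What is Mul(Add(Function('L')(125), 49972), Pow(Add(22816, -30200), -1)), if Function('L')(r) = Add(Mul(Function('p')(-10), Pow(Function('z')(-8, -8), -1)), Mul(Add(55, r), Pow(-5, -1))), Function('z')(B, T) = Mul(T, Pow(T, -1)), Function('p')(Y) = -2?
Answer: Rational(-24967, 3692) ≈ -6.7625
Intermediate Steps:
Function('z')(B, T) = 1
Function('L')(r) = Add(-13, Mul(Rational(-1, 5), r)) (Function('L')(r) = Add(Mul(-2, Pow(1, -1)), Mul(Add(55, r), Pow(-5, -1))) = Add(Mul(-2, 1), Mul(Add(55, r), Rational(-1, 5))) = Add(-2, Add(-11, Mul(Rational(-1, 5), r))) = Add(-13, Mul(Rational(-1, 5), r)))
Mul(Add(Function('L')(125), 49972), Pow(Add(22816, -30200), -1)) = Mul(Add(Add(-13, Mul(Rational(-1, 5), 125)), 49972), Pow(Add(22816, -30200), -1)) = Mul(Add(Add(-13, -25), 49972), Pow(-7384, -1)) = Mul(Add(-38, 49972), Rational(-1, 7384)) = Mul(49934, Rational(-1, 7384)) = Rational(-24967, 3692)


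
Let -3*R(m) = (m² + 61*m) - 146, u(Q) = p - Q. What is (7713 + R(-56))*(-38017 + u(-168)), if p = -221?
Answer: -299039850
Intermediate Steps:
u(Q) = -221 - Q
R(m) = 146/3 - 61*m/3 - m²/3 (R(m) = -((m² + 61*m) - 146)/3 = -(-146 + m² + 61*m)/3 = 146/3 - 61*m/3 - m²/3)
(7713 + R(-56))*(-38017 + u(-168)) = (7713 + (146/3 - 61/3*(-56) - ⅓*(-56)²))*(-38017 + (-221 - 1*(-168))) = (7713 + (146/3 + 3416/3 - ⅓*3136))*(-38017 + (-221 + 168)) = (7713 + (146/3 + 3416/3 - 3136/3))*(-38017 - 53) = (7713 + 142)*(-38070) = 7855*(-38070) = -299039850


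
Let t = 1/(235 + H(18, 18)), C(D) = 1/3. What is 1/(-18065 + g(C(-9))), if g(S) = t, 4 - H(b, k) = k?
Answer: -221/3992364 ≈ -5.5356e-5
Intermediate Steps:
C(D) = ⅓
H(b, k) = 4 - k
t = 1/221 (t = 1/(235 + (4 - 1*18)) = 1/(235 + (4 - 18)) = 1/(235 - 14) = 1/221 ≈ 0.0045249)
g(S) = 1/221
1/(-18065 + g(C(-9))) = 1/(-18065 + 1/221) = 1/(-3992364/221) = -221/3992364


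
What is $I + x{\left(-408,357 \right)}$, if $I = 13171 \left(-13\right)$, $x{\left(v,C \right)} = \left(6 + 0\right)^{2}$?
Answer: $-171187$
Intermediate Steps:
$x{\left(v,C \right)} = 36$ ($x{\left(v,C \right)} = 6^{2} = 36$)
$I = -171223$
$I + x{\left(-408,357 \right)} = -171223 + 36 = -171187$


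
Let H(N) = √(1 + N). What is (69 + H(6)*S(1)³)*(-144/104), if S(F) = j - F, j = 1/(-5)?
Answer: -1242/13 + 3888*√7/1625 ≈ -89.208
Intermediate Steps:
j = -⅕ ≈ -0.20000
S(F) = -⅕ - F
(69 + H(6)*S(1)³)*(-144/104) = (69 + √(1 + 6)*(-⅕ - 1*1)³)*(-144/104) = (69 + √7*(-⅕ - 1)³)*(-144*1/104) = (69 + √7*(-6/5)³)*(-18/13) = (69 + √7*(-216/125))*(-18/13) = (69 - 216*√7/125)*(-18/13) = -1242/13 + 3888*√7/1625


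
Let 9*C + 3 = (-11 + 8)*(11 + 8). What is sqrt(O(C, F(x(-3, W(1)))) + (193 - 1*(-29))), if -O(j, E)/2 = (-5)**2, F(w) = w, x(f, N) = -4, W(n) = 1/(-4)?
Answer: 2*sqrt(43) ≈ 13.115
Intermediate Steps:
W(n) = -1/4
C = -20/3 (C = -1/3 + ((-11 + 8)*(11 + 8))/9 = -1/3 + (-3*19)/9 = -1/3 + (1/9)*(-57) = -1/3 - 19/3 = -20/3 ≈ -6.6667)
O(j, E) = -50 (O(j, E) = -2*(-5)**2 = -2*25 = -50)
sqrt(O(C, F(x(-3, W(1)))) + (193 - 1*(-29))) = sqrt(-50 + (193 - 1*(-29))) = sqrt(-50 + (193 + 29)) = sqrt(-50 + 222) = sqrt(172) = 2*sqrt(43)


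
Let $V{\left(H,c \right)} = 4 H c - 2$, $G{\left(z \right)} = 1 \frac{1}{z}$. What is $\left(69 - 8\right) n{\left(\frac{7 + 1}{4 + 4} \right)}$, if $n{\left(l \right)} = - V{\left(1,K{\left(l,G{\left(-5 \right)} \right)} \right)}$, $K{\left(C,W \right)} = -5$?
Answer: $1342$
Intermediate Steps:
$G{\left(z \right)} = \frac{1}{z}$
$V{\left(H,c \right)} = -2 + 4 H c$ ($V{\left(H,c \right)} = 4 H c - 2 = -2 + 4 H c$)
$n{\left(l \right)} = 22$ ($n{\left(l \right)} = - (-2 + 4 \cdot 1 \left(-5\right)) = - (-2 - 20) = \left(-1\right) \left(-22\right) = 22$)
$\left(69 - 8\right) n{\left(\frac{7 + 1}{4 + 4} \right)} = \left(69 - 8\right) 22 = 61 \cdot 22 = 1342$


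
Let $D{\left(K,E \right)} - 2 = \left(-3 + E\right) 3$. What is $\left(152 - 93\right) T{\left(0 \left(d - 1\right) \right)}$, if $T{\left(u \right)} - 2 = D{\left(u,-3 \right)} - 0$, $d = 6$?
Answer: $-826$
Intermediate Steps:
$D{\left(K,E \right)} = -7 + 3 E$ ($D{\left(K,E \right)} = 2 + \left(-3 + E\right) 3 = 2 + \left(-9 + 3 E\right) = -7 + 3 E$)
$T{\left(u \right)} = -14$ ($T{\left(u \right)} = 2 + \left(\left(-7 + 3 \left(-3\right)\right) - 0\right) = 2 + \left(\left(-7 - 9\right) + 0\right) = 2 + \left(-16 + 0\right) = 2 - 16 = -14$)
$\left(152 - 93\right) T{\left(0 \left(d - 1\right) \right)} = \left(152 - 93\right) \left(-14\right) = 59 \left(-14\right) = -826$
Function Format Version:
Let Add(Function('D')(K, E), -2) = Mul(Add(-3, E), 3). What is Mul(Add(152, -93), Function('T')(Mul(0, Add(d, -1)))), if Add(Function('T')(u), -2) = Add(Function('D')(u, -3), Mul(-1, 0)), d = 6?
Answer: -826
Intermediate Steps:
Function('D')(K, E) = Add(-7, Mul(3, E)) (Function('D')(K, E) = Add(2, Mul(Add(-3, E), 3)) = Add(2, Add(-9, Mul(3, E))) = Add(-7, Mul(3, E)))
Function('T')(u) = -14 (Function('T')(u) = Add(2, Add(Add(-7, Mul(3, -3)), Mul(-1, 0))) = Add(2, Add(Add(-7, -9), 0)) = Add(2, Add(-16, 0)) = Add(2, -16) = -14)
Mul(Add(152, -93), Function('T')(Mul(0, Add(d, -1)))) = Mul(Add(152, -93), -14) = Mul(59, -14) = -826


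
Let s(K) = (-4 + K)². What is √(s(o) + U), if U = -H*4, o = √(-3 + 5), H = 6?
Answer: √(-24 + (4 - √2)²) ≈ 4.161*I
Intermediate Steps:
o = √2 ≈ 1.4142
U = -24 (U = -1*6*4 = -6*4 = -24)
√(s(o) + U) = √((-4 + √2)² - 24) = √(-24 + (-4 + √2)²)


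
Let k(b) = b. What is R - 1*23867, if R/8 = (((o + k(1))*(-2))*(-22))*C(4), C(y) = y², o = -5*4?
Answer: -130875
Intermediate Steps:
o = -20
R = -107008 (R = 8*((((-20 + 1)*(-2))*(-22))*4²) = 8*((-19*(-2)*(-22))*16) = 8*((38*(-22))*16) = 8*(-836*16) = 8*(-13376) = -107008)
R - 1*23867 = -107008 - 1*23867 = -107008 - 23867 = -130875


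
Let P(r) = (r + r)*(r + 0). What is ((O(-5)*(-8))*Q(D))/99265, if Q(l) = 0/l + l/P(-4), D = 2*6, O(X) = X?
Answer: 3/19853 ≈ 0.00015111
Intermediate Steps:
P(r) = 2*r² (P(r) = (2*r)*r = 2*r²)
D = 12
Q(l) = l/32 (Q(l) = 0/l + l/((2*(-4)²)) = 0 + l/((2*16)) = 0 + l/32 = l/32)
((O(-5)*(-8))*Q(D))/99265 = ((-5*(-8))*((1/32)*12))/99265 = (40*(3/8))*(1/99265) = 15*(1/99265) = 3/19853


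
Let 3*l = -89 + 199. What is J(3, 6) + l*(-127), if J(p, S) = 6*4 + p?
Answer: -13889/3 ≈ -4629.7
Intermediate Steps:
J(p, S) = 24 + p
l = 110/3 (l = (-89 + 199)/3 = (⅓)*110 = 110/3 ≈ 36.667)
J(3, 6) + l*(-127) = (24 + 3) + (110/3)*(-127) = 27 - 13970/3 = -13889/3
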